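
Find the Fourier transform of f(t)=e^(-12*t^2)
The Fourier transform of a Gaussian e^(-a * t^2) is sqrt(pi/a) * e^(-omega^2/(4a)).
With a = 12: F(omega) = sqrt(pi/12) * e^(-omega^2/48)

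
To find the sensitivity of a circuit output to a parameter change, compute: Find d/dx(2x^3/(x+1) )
Quotient rule: (f/g)'=(f'g - fg')/g²
f=2x^3, f'=6x^2
g=x+1, g'=1

Answer: (6x^2·(x+1)-2x^3)/(x+1)²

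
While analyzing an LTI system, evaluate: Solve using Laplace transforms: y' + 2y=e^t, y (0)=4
Take L: sY - 4+2Y=1/(s-1)
Y(s+2)=1/(s-1)+4
Y=1/((s-1)(s+2))+4/(s+2)
Partial fractions: 1/((s-1)(s+2))=(1/3)/(s-1) - (1/3)/(s+2)
So Y=(1/3)/(s-1)+(11/3)/(s+2)
Inverse Laplace transform (L^(-1){1/(s-1)}=e^t, L^(-1){1/(s+2)}=e^(-2t)):

Answer: y(t)=(1/3)·e^t+(11/3)·e^(-2t)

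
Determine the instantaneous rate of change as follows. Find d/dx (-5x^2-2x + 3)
Power rule: d/dx(ax^n)=n·a·x^(n-1)
Term by term: -10·x - 2

Answer: -10x - 2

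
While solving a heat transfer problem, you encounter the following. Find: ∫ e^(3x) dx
Since d/dx[e^(3x)]=3e^(3x), we get 1/3 e^(3x) + C

Answer: (1/3)e^(3x) + C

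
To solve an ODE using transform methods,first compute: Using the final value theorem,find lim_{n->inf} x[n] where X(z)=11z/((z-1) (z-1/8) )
Final value theorem: lim x[n]=lim_{z->1} (z-1) * X(z)
(z-1) * X(z)=11z/(z-1/8)
As z->1: 11/(1 - 1/8)=11/(7/8)=88/7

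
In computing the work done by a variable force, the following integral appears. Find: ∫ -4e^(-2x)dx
Since d/dx[e^(-2x)] = -2e^(-2x), we get 2 e^(-2x) + C

Answer: 2e^(-2x) + C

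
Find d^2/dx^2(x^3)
Apply power rule 2 times:
d^1: 3x^2
d^2: 6x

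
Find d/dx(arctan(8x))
d/dx[arctan(u)]=u'/(1+u²), u=8x, u'=8

Answer: 8/(1+64x²)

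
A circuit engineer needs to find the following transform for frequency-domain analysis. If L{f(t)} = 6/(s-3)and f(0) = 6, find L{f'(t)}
L{f'(t)} = s·F(s) - f(0) = 6s/(s-3) - 6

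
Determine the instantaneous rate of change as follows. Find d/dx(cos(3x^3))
Chain rule: d/dx[cos(u)] = -sin(u)·u' where u = 3x^3
u' = 9x^2

Answer: -9x^2·sin(3x^3)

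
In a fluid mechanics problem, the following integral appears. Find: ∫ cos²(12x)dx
Using identity cos²(u)=(1 + cos(2u))/2:
∫ (1 + cos(24x))/2 dx=x/2 + sin(24x)/48 + C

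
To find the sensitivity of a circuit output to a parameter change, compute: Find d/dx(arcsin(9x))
d/dx[arcsin(u)]=u'/√(1-u²), u=9x, u'=9

Answer: 9/√(1-81x²)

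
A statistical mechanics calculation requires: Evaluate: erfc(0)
erfc(x) = 1 - erf(x); erfc(0) = 1 - erf(0) = 1-0 = 1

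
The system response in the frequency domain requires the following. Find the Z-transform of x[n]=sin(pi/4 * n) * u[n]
Z{sin(w0 * n) * u[n]}=z * sin(w0)/(z^2-2z * cos(w0)+1)
With w0=pi/4: X(z)=z * sin(pi/4)/(z^2-2z * cos(pi/4)+1)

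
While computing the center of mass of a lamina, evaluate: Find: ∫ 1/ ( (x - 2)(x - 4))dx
Partial fractions: 1/((x-2)(x-4))=A/(x-2) + B/(x-4)
A=-1/2, B=1/2
∫ [-1/2· 1/(x-2) + 1/2· 1/(x-4)] dx
=(1/2)[ln|x-4| - ln|x-2|] + C

Answer: (1/2)·ln|(x-4)/(x-2)| + C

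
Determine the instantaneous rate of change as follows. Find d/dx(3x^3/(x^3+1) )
Quotient rule: (f/g)' = (f'g - fg')/g²
f = 3x^3, f' = 9x^2
g = x^3+1, g' = 3x^2

Answer: (9x^2·(x^3+1)-9x^5)/(x^3+1)²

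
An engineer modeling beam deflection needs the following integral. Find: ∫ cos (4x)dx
Using substitution u=4x: ∫ cos(u) du/4=sin(u)/4+C

Answer: (1/4)sin(4x)+C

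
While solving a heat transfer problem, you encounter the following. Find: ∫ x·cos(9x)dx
By parts: u=x, dv=cos(9x) dx
du=dx, v=sin(9x)/9
=x·sin(9x)/9 + cos(9x)/9² + C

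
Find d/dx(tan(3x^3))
Chain rule: d/dx[tan(u)] = sec²(u)·u' where u = 3x^3
u' = 9x^2

Answer: 9x^2·sec²(3x^3)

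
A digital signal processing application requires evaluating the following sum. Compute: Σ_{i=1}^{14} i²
Using formula: Σ i^2 = n(n + 1)(2n + 1)/6 = 14·15·29/6 = 1015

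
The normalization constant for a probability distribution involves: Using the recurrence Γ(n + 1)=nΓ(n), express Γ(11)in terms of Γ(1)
Γ(11)=10Γ(10)=10·9Γ(9)=...=10!·Γ(1)=3628800·Γ(1)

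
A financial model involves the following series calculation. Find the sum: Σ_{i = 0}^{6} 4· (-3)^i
Geometric series: S = a(1 - r^n)/(1 - r)
a = 4, r = -3, n = 7
S = 4(1+2187)/4 = 2188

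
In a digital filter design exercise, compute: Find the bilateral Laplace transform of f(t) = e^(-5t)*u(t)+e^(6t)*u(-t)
For e^(-5t)*u(t): L = 1/(s+5), Re(s) > -5
For e^(6t)*u(-t): L = -1/(s-6), Re(s) < 6
Combined: F(s) = 1/(s+5)-1/(s-6), -5 < Re(s) < 6

Answer: 1/(s+5)-1/(s-6), ROC: -5 < Re(s) < 6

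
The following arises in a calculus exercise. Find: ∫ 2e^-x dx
Since d/dx[e^-x] = - e^-x, we get -2e^-x+C

Answer: -2e^-x+C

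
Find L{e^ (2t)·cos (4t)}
First shifting: L{e^(at)f(t)} = F(s-a)
L{cos(4t)} = s/(s²+16)
Shift: (s-2)/((s-2)²+16)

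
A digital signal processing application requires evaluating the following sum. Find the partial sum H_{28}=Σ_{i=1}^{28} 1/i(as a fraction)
H_28 = 1 + 1/2 + 1/3 + ... + 1/28
= 315404588903/80313433200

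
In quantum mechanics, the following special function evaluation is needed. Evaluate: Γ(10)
Γ(n) = (n-1)! for positive integers
Γ(10) = 9! = 362880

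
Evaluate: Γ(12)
Γ(n) = (n-1)! for positive integers
Γ(12) = 11! = 39916800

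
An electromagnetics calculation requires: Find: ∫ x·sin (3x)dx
By parts: u = x, dv = sin(3x) dx
du = dx, v = -cos(3x)/3
= -x·cos(3x)/3 + sin(3x)/3² + C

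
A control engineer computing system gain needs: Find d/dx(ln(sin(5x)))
Chain rule: d/dx[ln(u)] = u'/u where u = sin(5x)
u' = 5cos(5x)

Answer: (5cos(5x))/(sin(5x))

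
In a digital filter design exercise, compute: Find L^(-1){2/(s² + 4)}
L^(-1){w/(s² + w²)}=sin(wt)
Here w=2

Answer: sin(2t)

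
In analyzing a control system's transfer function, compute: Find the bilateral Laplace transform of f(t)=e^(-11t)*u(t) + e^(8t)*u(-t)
For e^(-11t)*u(t): L=1/(s + 11), Re(s) > -11
For e^(8t)*u(-t): L=-1/(s-8), Re(s) < 8
Combined: F(s)=1/(s + 11) - 1/(s-8), -11 < Re(s) < 8

Answer: 1/(s + 11) - 1/(s-8), ROC: -11 < Re(s) < 8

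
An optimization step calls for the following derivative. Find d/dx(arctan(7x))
d/dx[arctan(u)]=u'/(1+u²), u=7x, u'=7

Answer: 7/(1+49x²)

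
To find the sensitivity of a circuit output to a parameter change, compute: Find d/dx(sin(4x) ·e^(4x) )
Product rule: (fg)' = f'g+fg'
f = sin(4x), f' = 4·cos(4x)
g = e^(4x), g' = 4·e^(4x)

Answer: 4·cos(4x)·e^(4x)+4·sin(4x)·e^(4x)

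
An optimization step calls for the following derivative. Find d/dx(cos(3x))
Chain rule: d/dx[cos(u)]=-sin(u)·u' where u=3x
u'=3

Answer: -3·sin(3x)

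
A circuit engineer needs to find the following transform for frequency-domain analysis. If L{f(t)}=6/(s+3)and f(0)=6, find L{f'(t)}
L{f'(t)}=s·F(s) - f(0)=6s/(s + 3) - 6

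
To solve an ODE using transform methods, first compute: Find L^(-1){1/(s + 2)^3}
L^(-1){1/(s-a)^n}=t^(n-1)·e^(at)/(n-1)!
Here a=-2, n=3: t^2·e^(-2t)/2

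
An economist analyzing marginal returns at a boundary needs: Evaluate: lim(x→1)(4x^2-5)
Polynomial is continuous, so substitute x=1:
4·1^2 - 5=-1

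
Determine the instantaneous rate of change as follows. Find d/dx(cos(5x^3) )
Chain rule: d/dx[cos(u)] = -sin(u)·u' where u = 5x^3
u' = 15x^2

Answer: -15x^2·sin(5x^3)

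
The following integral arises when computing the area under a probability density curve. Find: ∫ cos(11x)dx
Using substitution u = 11x: ∫ cos(u) du/11 = sin(u)/11 + C

Answer: (1/11)sin(11x) + C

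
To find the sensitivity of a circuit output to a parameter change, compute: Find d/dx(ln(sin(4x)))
Chain rule: d/dx[ln(u)] = u'/u where u = sin(4x)
u' = 4cos(4x)

Answer: (4cos(4x))/(sin(4x))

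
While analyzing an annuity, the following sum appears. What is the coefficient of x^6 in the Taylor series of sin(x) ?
sin(x) has only odd powers. Coefficient of x^6=0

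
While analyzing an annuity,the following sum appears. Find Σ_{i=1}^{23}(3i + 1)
=3·Σ i + 1·23=3·276 + 23=851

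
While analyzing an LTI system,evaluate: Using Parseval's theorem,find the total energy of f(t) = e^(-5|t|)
Parseval's theorem: E = integral |f(t)|^2 dt = (1/2pi) integral |F(omega)|^2 domega
E = integral_{-inf}^{inf} e^(-10|t|) dt = 2*integral_0^inf e^(-10t) dt = 2/(2*5) = 1/5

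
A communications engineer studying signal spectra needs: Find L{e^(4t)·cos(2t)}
First shifting: L{e^(at)f(t)} = F(s-a)
L{cos(2t)} = s/(s²+4)
Shift: (s-4)/((s-4)²+4)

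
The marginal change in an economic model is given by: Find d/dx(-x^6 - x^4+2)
Power rule: d/dx(ax^n) = n·a·x^(n-1)
Term by term: -6·x^5-4·x^3

Answer: -6x^5-4x^3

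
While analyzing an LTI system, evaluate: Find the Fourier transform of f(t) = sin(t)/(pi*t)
sin(W * t)/(pi * t) = (W/pi) * sinc(W * t/pi) is the impulse response of the ideal low-pass filter with cutoff W (here W = 1).
Its Fourier transform is a rectangular function:
F(omega) = 1 for |omega| < 1, 0 otherwise

Answer: rect(omega/2) [i.e., 1 for |omega| < 1, 0 otherwise]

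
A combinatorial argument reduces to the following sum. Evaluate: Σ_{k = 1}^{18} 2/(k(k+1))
Partial fractions: 2/(k(k + 1))=2/k - 2/(k + 1)
Telescoping sum: 2(1 - 1/19)=2·18/19

Answer: 36/19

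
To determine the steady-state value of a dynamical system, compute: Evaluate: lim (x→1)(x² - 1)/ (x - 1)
Factor: (x² - 1) = (x-1)(x + 1)
Cancel (x-1): lim(x→1) (x + 1) = 2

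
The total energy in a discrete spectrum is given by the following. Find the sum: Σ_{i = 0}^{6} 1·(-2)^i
Geometric series: S=a(1 - r^n)/(1 - r)
a=1, r=-2, n=7
S=1(1+128)/3=43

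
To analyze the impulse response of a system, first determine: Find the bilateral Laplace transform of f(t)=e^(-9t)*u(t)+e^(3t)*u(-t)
For e^(-9t)*u(t): L=1/(s+9), Re(s) > -9
For e^(3t)*u(-t): L=-1/(s-3), Re(s) < 3
Combined: F(s)=1/(s+9)-1/(s-3), -9 < Re(s) < 3

Answer: 1/(s+9)-1/(s-3), ROC: -9 < Re(s) < 3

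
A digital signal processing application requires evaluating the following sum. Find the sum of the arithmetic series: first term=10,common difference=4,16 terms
Last term: a_n=10+(16-1)·4=70
Sum=n(a_1+a_n)/2=16(10+70)/2=640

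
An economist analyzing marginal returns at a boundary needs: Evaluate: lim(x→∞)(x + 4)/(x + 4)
Divide numerator and denominator by x:
lim (1 + 4/x)/(1 + 4/x) = 1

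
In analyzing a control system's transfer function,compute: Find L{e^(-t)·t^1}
First shifting: L{e^(at)f(t)} = F(s-a)
L{t^1} = 1/s^2
Shift s → s+1: 1/(s+1)^2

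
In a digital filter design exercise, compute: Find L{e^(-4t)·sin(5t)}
First shifting: L{e^(at)f(t)}=F(s-a)
L{sin(5t)}=5/(s²+25)
Shift: 5/((s+4)²+25)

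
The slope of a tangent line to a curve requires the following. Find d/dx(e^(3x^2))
Chain rule: d/dx[e^u] = e^u · u' where u = 3x^2
u' = 6x

Answer: 6x·e^(3x^2)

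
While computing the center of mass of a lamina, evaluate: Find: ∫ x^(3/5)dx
Power rule: ∫ x^(3/5) dx=x^(8/5)/(8/5)+C

Answer: (5/8)·x^(8/5)+C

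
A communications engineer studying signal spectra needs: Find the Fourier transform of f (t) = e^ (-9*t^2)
The Fourier transform of a Gaussian e^(-a*t^2) is sqrt(pi/a)*e^(-omega^2/(4a)).
With a=9: F(omega)=sqrt(pi)/3*e^(-omega^2/36)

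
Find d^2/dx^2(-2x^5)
Apply power rule 2 times:
d^1: -10x^4
d^2: -40x^3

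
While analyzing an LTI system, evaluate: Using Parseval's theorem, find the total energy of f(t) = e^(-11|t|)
Parseval's theorem: E = integral |f(t)|^2 dt = (1/2pi) integral |F(omega)|^2 domega
E = integral_{-inf}^{inf} e^(-22|t|) dt = 2*integral_0^inf e^(-22t) dt = 2/(2*11) = 1/11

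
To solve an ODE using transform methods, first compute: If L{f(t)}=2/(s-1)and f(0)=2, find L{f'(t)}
L{f'(t)} = s·F(s) - f(0) = 2s/(s-1) - 2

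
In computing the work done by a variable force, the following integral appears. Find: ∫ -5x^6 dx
Using power rule: ∫ -5x^6 dx=-5/7 x^7 + C=(-5/7)x^7 + C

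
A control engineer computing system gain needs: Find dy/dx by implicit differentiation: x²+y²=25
Differentiate both sides: 2x + 2y·(dy/dx)=0
Solve: dy/dx=-2x/(2y)=-x/y

Answer: dy/dx=-x/y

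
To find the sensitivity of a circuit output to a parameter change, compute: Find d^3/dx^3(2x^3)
Apply power rule 3 times:
d^1: 6x^2
d^2: 12x
d^3: 12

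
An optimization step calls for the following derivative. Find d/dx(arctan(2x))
d/dx[arctan(u)]=u'/(1+u²), u=2x, u'=2

Answer: 2/(1+4x²)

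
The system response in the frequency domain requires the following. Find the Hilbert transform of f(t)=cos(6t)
The Hilbert transform shifts each frequency component by -pi/2.
H{cos(wt)} = sin(wt)
With w = 6: H{cos(6t)} = sin(6t)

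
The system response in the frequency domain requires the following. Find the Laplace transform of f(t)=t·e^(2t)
L{t·e^(at)}=1/(s-a)²
L{t·e^(2t)}=1/(s-2)²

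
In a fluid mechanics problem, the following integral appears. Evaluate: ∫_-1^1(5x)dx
Step 1: Find antiderivative F(x)=(5/2)x^2
Step 2: F(1) - F(-1)=5/2 - (5/2)=0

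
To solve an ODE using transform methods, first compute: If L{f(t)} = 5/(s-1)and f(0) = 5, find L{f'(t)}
L{f'(t)}=s·F(s) - f(0)=5s/(s-1)-5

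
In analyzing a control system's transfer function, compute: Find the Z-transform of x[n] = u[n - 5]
Using the time-shift property: Z{u[n-5]}=z^(-5)*z/(z-1)
=z^(-4)/(z-1)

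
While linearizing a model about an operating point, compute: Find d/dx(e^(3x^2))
Chain rule: d/dx[e^u] = e^u · u' where u = 3x^2
u' = 6x

Answer: 6x·e^(3x^2)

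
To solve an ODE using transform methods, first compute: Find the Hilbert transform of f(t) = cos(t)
The Hilbert transform shifts each frequency component by -pi/2.
H{cos(wt)}=sin(wt)
With w=1: H{cos(t)}=sin(t)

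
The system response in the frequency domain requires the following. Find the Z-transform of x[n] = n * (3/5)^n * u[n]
Using the property Z{n * a^n * u[n]}=az/(z-a)^2
With a=3/5: X(z)=(3/5)z/(z - 3/5)^2, |z| > 3/5

Answer: (3/5)z/(z - 3/5)^2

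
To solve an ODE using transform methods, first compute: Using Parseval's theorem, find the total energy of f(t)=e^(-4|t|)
Parseval's theorem: E=integral |f(t)|^2 dt=(1/2pi) integral |F(omega)|^2 domega
E=integral_{-inf}^{inf} e^(-8|t|) dt=2 * integral_0^inf e^(-8t) dt=2/(2 * 4)=1/4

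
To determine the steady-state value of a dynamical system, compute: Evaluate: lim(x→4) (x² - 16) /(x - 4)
Factor: (x² - 16) = (x-4)(x+4)
Cancel (x-4): lim(x→4) (x+4) = 8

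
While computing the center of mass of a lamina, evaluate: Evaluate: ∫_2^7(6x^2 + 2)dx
Step 1: Find antiderivative F(x)=2x^3+2x
Step 2: F(7) - F(2)=700 - (20)=680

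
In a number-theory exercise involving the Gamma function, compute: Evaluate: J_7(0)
J_n(0) = 0 for all n > 0 (Bessel function of first kind)
J_7(0) = 0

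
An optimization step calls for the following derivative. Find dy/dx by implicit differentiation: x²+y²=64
Differentiate both sides: 2x + 2y·(dy/dx) = 0
Solve: dy/dx = -2x/(2y) = -x/y

Answer: dy/dx = -x/y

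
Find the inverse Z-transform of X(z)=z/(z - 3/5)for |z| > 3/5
Standard pair: z/(z-a) <-> a^n * u[n] for causal signals
With a = 3/5: x[n] = (3/5)^n * u[n]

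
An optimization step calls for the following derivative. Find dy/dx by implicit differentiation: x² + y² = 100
Differentiate both sides: 2x + 2y·(dy/dx)=0
Solve: dy/dx=-2x/(2y)=-x/y

Answer: dy/dx=-x/y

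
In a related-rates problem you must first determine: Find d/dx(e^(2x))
Chain rule: d/dx[e^u] = e^u · u' where u = 2x
u' = 2

Answer: 2·e^(2x)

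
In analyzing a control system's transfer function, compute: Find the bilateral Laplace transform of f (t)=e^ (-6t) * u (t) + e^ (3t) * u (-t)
For e^(-6t) * u(t): L=1/(s + 6), Re(s) > -6
For e^(3t) * u(-t): L=-1/(s-3), Re(s) < 3
Combined: F(s)=1/(s + 6) - 1/(s-3), -6 < Re(s) < 3

Answer: 1/(s + 6) - 1/(s-3), ROC: -6 < Re(s) < 3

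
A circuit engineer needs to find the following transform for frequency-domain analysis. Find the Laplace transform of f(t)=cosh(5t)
L{cosh(at)}=s/(s²-a²)
L{cosh(5t)}=s/(s²-25)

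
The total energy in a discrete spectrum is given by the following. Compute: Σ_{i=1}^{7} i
Using formula: Σ i^1 = n(n + 1)/2 = 7·8/2 = 28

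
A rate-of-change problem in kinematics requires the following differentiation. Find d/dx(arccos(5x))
d/dx[arccos(u)] = -u'/√(1-u²), u = 5x, u' = 5

Answer: -5/√(1-25x²)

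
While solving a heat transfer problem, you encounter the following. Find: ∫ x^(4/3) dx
Power rule: ∫ x^(4/3) dx=x^(7/3)/(7/3) + C

Answer: (3/7)·x^(7/3) + C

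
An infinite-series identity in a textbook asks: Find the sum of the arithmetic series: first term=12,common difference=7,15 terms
Last term: a_n = 12 + (15 - 1)·7 = 110
Sum = n(a_1 + a_n)/2 = 15(12 + 110)/2 = 915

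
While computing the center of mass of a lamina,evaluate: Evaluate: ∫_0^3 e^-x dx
Antiderivative: -e^-x
Evaluate: -(e^-3 - 1)

Answer: (e^-3 - 1)/(-1)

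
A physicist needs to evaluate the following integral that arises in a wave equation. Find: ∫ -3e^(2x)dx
Since d/dx[e^(2x)] = 2e^(2x), we get -3/2 e^(2x) + C

Answer: (-3/2)e^(2x) + C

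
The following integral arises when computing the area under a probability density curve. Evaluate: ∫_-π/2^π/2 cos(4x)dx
Antiderivative: sin(4x)/4
Evaluate at bounds: [sin(4·π/2)/4] - [sin(4·-π/2)/4]
=((0) - (0))/4=0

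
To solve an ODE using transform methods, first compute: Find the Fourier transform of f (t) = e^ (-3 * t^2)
The Fourier transform of a Gaussian e^(-a * t^2) is sqrt(pi/a) * e^(-omega^2/(4a)).
With a=3: F(omega)=sqrt(pi/3) * e^(-omega^2/12)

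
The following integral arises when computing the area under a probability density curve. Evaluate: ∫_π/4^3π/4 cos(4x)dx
Antiderivative: sin(4x)/4
Evaluate at bounds: [sin(4·3π/4)/4] - [sin(4·π/4)/4]
=((0) - (0))/4=0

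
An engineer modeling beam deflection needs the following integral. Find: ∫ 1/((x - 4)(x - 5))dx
Partial fractions: 1/((x-4)(x-5)) = A/(x-4) + B/(x-5)
A = -1, B = 1
∫ [-1· 1/(x-4) + 1· 1/(x-5)] dx
= (1)[ln|x-5| - ln|x-4|] + C

Answer: ln|(x-5)/(x-4)| + C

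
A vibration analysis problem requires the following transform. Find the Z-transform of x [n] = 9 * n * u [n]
Z{n * u[n]}=z/(z-1)^2
By linearity: Z{9 * n * u[n]}=9z/(z-1)^2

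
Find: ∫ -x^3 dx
Using power rule: ∫ -x^3 dx=-1/4 x^4+C=(-1/4)x^4+C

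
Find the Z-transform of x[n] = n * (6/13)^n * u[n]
Using the property Z{n*a^n*u[n]} = az/(z-a)^2
With a = 6/13: X(z) = (6/13)z/(z - 6/13)^2, |z| > 6/13

Answer: (6/13)z/(z - 6/13)^2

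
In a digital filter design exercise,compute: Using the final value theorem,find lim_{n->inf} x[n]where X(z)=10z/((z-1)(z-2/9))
Final value theorem: lim x[n]=lim_{z->1} (z-1) * X(z)
(z-1) * X(z)=10z/(z-2/9)
As z->1: 10/(1 - 2/9)=10/(7/9)=90/7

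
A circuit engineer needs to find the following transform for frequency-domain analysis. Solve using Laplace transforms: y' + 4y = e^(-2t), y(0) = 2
Take L: sY - 2+4Y = 1/(s+2)
Y(s+4) = 1/(s+2)+2
Y = 1/((s+2)(s+4))+2/(s+4)
Partial fractions: 1/((s+2)(s+4)) = (1/2)/(s+2) - (1/2)/(s+4)
So Y = (1/2)/(s+2)+(3/2)/(s+4)
Inverse Laplace transform (L^(-1){1/(s+2)} = e^(-2t), L^(-1){1/(s+4)} = e^(-4t)):

Answer: y(t) = (1/2)·e^(-2t)+(3/2)·e^(-4t)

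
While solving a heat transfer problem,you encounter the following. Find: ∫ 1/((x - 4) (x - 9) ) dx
Partial fractions: 1/((x-4)(x-9)) = A/(x-4) + B/(x-9)
A = -1/5, B = 1/5
∫ [-1/5· 1/(x-4) + 1/5· 1/(x-9)] dx
= (1/5)[ln|x-9| - ln|x-4|] + C

Answer: (1/5)·ln|(x-9)/(x-4)| + C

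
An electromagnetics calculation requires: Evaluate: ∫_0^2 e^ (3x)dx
Antiderivative: (1/3)e^(3x)
Evaluate: (1/3)(e^6 - 1)

Answer: (e^6 - 1)/3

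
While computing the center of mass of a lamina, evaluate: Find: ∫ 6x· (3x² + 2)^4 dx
Let u = 3x² + 2, du = 6x dx
∫ u^4 du = u^5/5 + C

Answer: (3x² + 2)^5/5 + C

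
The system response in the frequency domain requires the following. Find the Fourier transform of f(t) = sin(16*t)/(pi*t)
sin(W*t)/(pi*t) = (W/pi)*sinc(W*t/pi) is the impulse response of the ideal low-pass filter with cutoff W (here W = 16).
Its Fourier transform is a rectangular function:
F(omega) = 1 for |omega| < 16, 0 otherwise

Answer: rect(omega/32) [i.e., 1 for |omega| < 16, 0 otherwise]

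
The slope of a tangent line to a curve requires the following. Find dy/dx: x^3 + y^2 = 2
Differentiate: 3x^2 + 2y·(dy/dx)=0
dy/dx=-3x^2/(2y)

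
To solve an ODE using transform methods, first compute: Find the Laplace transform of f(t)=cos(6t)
L{cos(wt)}=s/(s²+w²)
L{cos(6t)}=s/(s²+36)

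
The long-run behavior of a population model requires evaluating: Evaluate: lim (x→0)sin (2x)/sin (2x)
sin(u) ≈ u for small u:
sin(2x)/sin(2x) ≈ 2x/(2x) = 2/2

Answer: 1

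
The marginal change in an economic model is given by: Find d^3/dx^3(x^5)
Apply power rule 3 times:
d^1: 5x^4
d^2: 20x^3
d^3: 60x^2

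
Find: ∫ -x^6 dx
Using power rule: ∫ -x^6 dx = -1/7 x^7+C = (-1/7)x^7+C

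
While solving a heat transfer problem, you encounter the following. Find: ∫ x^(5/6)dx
Power rule: ∫ x^(5/6) dx = x^(11/6)/(11/6)+C

Answer: (6/11)·x^(11/6)+C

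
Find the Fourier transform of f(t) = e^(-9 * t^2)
The Fourier transform of a Gaussian e^(-a * t^2) is sqrt(pi/a) * e^(-omega^2/(4a)).
With a=9: F(omega)=sqrt(pi)/3 * e^(-omega^2/36)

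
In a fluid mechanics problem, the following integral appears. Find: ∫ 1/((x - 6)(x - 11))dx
Partial fractions: 1/((x-6)(x-11)) = A/(x-6) + B/(x-11)
A = -1/5, B = 1/5
∫ [-1/5· 1/(x-6) + 1/5· 1/(x-11)] dx
= (1/5)[ln|x-11| - ln|x-6|] + C

Answer: (1/5)·ln|(x-11)/(x-6)| + C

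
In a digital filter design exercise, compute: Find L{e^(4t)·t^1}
First shifting: L{e^(at)f(t)}=F(s-a)
L{t^1}=1/s^2
Shift s → s-4: 1/(s-4)^2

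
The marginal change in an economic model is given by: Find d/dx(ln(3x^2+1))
Chain rule: d/dx[ln(u)]=u'/u where u=3x^2 + 1
u'=6x

Answer: (6x)/(3x^2 + 1)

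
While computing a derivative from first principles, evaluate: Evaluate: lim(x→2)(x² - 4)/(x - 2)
Factor: (x² - 4)=(x-2)(x+2)
Cancel (x-2): lim(x→2) (x+2)=4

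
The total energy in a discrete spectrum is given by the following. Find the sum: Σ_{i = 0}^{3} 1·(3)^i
Geometric series: S = a(1 - r^n)/(1 - r)
a = 1, r = 3, n = 4
S = 1(1-81)/-2 = 40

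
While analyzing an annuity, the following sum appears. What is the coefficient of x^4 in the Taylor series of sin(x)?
sin(x) has only odd powers. Coefficient of x^4=0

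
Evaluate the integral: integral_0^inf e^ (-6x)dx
integral_0^inf e^(-6x) dx = [-1/6*e^(-6x)]_0^inf
= 0 - (-1/6) = 1/6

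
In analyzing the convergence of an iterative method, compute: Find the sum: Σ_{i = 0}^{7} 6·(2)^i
Geometric series: S = a(1 - r^n)/(1 - r)
a = 6, r = 2, n = 8
S = 6(1-256)/-1 = 1530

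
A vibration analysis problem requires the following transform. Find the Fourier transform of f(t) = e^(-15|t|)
Using the standard pair: F{e^(-a|t|)}=2a/(a^2+omega^2)
With a=15: F(omega)=30/(225+omega^2)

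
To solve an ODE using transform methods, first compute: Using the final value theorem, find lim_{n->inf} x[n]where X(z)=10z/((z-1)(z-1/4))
Final value theorem: lim x[n]=lim_{z->1} (z-1) * X(z)
(z-1) * X(z)=10z/(z-1/4)
As z->1: 10/(1-1/4)=10/(3/4)=40/3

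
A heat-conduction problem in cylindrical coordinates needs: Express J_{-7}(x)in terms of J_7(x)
For integer n: J_{-n}(x)=(-1)^n J_n(x)
With n=7: J_{-7}(x)=(-1)^7 J_7(x)=-J_7(x)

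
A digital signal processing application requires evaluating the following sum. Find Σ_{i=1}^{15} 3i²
= 3·n(n + 1)(2n + 1)/6 = 3·15·16·31/6 = 3720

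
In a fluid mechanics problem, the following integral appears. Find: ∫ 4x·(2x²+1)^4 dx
Let u=2x² + 1, du=4x dx
∫ u^4 du=u^5/5 + C

Answer: (2x² + 1)^5/5 + C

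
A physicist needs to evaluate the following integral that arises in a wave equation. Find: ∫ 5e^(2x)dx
Since d/dx[e^(2x)]=2e^(2x), we get 5/2 e^(2x)+C

Answer: (5/2)e^(2x)+C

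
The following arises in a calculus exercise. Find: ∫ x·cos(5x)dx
By parts: u = x, dv = cos(5x) dx
du = dx, v = sin(5x)/5
= x·sin(5x)/5 + cos(5x)/5² + C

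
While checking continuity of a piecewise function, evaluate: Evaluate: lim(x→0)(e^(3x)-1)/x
L'Hôpital (0/0): lim 3e^(3x)/1 = 3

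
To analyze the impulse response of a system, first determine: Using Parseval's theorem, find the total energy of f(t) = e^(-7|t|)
Parseval's theorem: E = integral |f(t)|^2 dt = (1/2pi) integral |F(omega)|^2 domega
E = integral_{-inf}^{inf} e^(-14|t|) dt = 2 * integral_0^inf e^(-14t) dt = 2/(2 * 7) = 1/7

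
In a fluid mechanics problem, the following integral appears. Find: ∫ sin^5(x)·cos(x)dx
Let u = sin(x), du = cos(x) dx
∫ u^5 du = u^6/6 + C

Answer: sin^6(x)/6 + C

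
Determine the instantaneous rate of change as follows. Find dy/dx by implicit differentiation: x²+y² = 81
Differentiate both sides: 2x + 2y·(dy/dx)=0
Solve: dy/dx=-2x/(2y)=-x/y

Answer: dy/dx=-x/y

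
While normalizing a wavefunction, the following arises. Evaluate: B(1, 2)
B(x,y) = Γ(x)Γ(y)/Γ(x+y) = (x-1)!(y-1)!/(x+y-1)!
B(1,2) = 0!·1!/2! = 1/2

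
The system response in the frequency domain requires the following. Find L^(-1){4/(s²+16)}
L^(-1){w/(s² + w²)} = sin(wt)
Here w = 4

Answer: sin(4t)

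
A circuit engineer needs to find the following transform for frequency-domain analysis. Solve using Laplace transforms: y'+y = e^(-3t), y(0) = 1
Take L: sY - 1+Y=1/(s+3)
Y(s+1)=1/(s+3)+1
Y=1/((s+3)(s+1))+1/(s+1)
Partial fractions: 1/((s+3)(s+1))=-(1/2)/(s+3)+(1/2)/(s+1)
So Y=-(1/2)/(s+3)+(3/2)/(s+1)
Inverse Laplace transform (L^(-1){1/(s+3)}=e^(-3t), L^(-1){1/(s+1)}=e^(-t)):

Answer: y(t)=(-1/2)·e^(-3t)+(3/2)·e^(-t)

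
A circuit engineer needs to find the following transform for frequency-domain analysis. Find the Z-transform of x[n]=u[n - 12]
Using the time-shift property: Z{u[n-12]}=z^(-12) * z/(z-1)
=z^(-11)/(z-1)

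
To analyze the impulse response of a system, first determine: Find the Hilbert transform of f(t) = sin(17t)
The Hilbert transform shifts each frequency component by -pi/2.
H{sin(wt)}=-cos(wt)
With w=17: H{sin(17t)}=-cos(17t)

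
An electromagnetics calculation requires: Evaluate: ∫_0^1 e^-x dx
Antiderivative: -e^-x
Evaluate: -(e^-1 - 1)

Answer: (e^-1 - 1)/(-1)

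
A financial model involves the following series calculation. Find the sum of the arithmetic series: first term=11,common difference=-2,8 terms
Last term: a_n=11+(8-1)·-2=-3
Sum=n(a_1+a_n)/2=8(11+(-3))/2=32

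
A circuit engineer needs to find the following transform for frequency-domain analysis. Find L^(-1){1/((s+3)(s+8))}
Partial fractions: 1/((s + 3)(s + 8))=A/(s + 3) + B/(s + 8)
Cover-up: A=1/(s + 8)|_{s=-3}=1/5; B=1/(s + 3)|_{s=-8}=-1/5
L^(-1)=(1/5)e^(-3t) - (1/5)e^(-8t)

Answer: (1/5)(e^(-3t) - e^(-8t))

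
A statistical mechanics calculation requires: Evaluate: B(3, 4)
B(x,y)=Γ(x)Γ(y)/Γ(x+y)=(x-1)!(y-1)!/(x+y-1)!
B(3,4)=2!·3!/6!=1/60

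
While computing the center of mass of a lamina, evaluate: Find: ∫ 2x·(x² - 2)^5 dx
Let u=x² - 2, du=2x dx
∫ u^5 du=u^6/6 + C

Answer: (x² - 2)^6/6 + C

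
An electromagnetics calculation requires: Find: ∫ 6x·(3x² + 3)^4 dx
Let u=3x²+3, du=6x dx
∫ u^4 du=u^5/5+C

Answer: (3x²+3)^5/5+C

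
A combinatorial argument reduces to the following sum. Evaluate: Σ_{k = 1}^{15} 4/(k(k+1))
Partial fractions: 4/(k(k+1)) = 4/k - 4/(k+1)
Telescoping sum: 4(1-1/16) = 4·15/16

Answer: 15/4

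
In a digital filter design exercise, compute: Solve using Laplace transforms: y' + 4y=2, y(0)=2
Take L of both sides: sY(s)-2+4Y(s) = 2/s
Y(s)(s+4) = 2/s+2
Y(s) = 2/(s(s+4))+2/(s+4)
Partial fractions: 2/(s(s+4)) = (1/2)/s - (1/2)/(s+4)
So Y(s) = (1/2)/s+(3/2)/(s+4)
Inverse transform (L^(-1){1/s} = 1, L^(-1){1/(s+4)} = e^(-4t)):

Answer: y(t) = 1/2+(3/2)·e^(-4t)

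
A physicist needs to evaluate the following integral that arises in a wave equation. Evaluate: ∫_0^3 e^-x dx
Antiderivative: -e^-x
Evaluate: -(e^-3-1)

Answer: (e^-3-1)/(-1)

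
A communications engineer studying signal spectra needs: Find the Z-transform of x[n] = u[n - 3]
Using the time-shift property: Z{u[n-3]} = z^(-3)*z/(z-1)
= z^(-2)/(z-1)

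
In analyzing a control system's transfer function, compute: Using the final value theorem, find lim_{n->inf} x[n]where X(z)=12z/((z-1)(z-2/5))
Final value theorem: lim x[n] = lim_{z->1} (z-1) * X(z)
(z-1) * X(z) = 12z/(z-2/5)
As z->1: 12/(1-2/5) = 12/(3/5) = 20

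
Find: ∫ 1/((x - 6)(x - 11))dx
Partial fractions: 1/((x-6)(x-11))=A/(x-6) + B/(x-11)
A=-1/5, B=1/5
∫ [-1/5· 1/(x-6) + 1/5· 1/(x-11)] dx
=(1/5)[ln|x-11| - ln|x-6|] + C

Answer: (1/5)·ln|(x-11)/(x-6)| + C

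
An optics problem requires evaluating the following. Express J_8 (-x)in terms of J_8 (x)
For integer n: J_n(-x) = (-1)^n J_n(x)
With n = 8: J_8(-x) = (-1)^8 J_8(x) = J_8(x)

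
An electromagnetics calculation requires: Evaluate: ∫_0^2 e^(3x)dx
Antiderivative: (1/3)e^(3x)
Evaluate: (1/3)(e^6 - 1)

Answer: (e^6 - 1)/3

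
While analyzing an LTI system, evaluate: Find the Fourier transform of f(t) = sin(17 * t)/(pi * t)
sin(W * t)/(pi * t) = (W/pi) * sinc(W * t/pi) is the impulse response of the ideal low-pass filter with cutoff W (here W = 17).
Its Fourier transform is a rectangular function:
F(omega) = 1 for |omega| < 17, 0 otherwise

Answer: rect(omega/34) [i.e., 1 for |omega| < 17, 0 otherwise]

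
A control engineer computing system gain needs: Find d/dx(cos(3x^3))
Chain rule: d/dx[cos(u)] = -sin(u)·u' where u = 3x^3
u' = 9x^2

Answer: -9x^2·sin(3x^3)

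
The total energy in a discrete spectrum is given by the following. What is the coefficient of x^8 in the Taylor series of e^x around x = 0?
Taylor series of e^x=Σ x^n/n!
Coefficient of x^8=1/8!=1/40320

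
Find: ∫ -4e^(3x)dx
Since d/dx[e^(3x)]=3e^(3x), we get -4/3 e^(3x) + C

Answer: (-4/3)e^(3x) + C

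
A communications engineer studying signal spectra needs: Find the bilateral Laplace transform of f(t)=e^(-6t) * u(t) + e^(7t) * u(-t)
For e^(-6t)*u(t): L = 1/(s + 6), Re(s) > -6
For e^(7t)*u(-t): L = -1/(s-7), Re(s) < 7
Combined: F(s) = 1/(s + 6) - 1/(s-7), -6 < Re(s) < 7

Answer: 1/(s + 6) - 1/(s-7), ROC: -6 < Re(s) < 7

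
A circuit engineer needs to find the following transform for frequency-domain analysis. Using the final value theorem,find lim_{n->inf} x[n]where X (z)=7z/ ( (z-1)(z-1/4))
Final value theorem: lim x[n] = lim_{z->1} (z-1) * X(z)
(z-1) * X(z) = 7z/(z-1/4)
As z->1: 7/(1-1/4) = 7/(3/4) = 28/3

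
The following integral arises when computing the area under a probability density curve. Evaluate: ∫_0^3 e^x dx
Antiderivative: e^x
Evaluate: (e^3-1)

Answer: e^3-1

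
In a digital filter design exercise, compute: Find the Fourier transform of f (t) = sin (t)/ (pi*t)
sin(W * t)/(pi * t)=(W/pi) * sinc(W * t/pi) is the impulse response of the ideal low-pass filter with cutoff W (here W=1).
Its Fourier transform is a rectangular function:
F(omega)=1 for |omega| < 1, 0 otherwise

Answer: rect(omega/2) [i.e., 1 for |omega| < 1, 0 otherwise]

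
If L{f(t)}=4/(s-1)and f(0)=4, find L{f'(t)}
L{f'(t)} = s·F(s) - f(0) = 4s/(s-1) - 4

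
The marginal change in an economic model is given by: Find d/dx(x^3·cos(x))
Product rule: (fg)' = f'g + fg'
f = x^3, f' = 3x^2
g = cos(x), g' = -sin(x)

Answer: 3x^2·cos(x) - x^3·sin(x)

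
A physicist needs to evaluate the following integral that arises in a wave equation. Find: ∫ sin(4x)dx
Using substitution u=4x: ∫ sin(u) du/4=-cos(u)/4 + C

Answer: (-1/4)cos(4x) + C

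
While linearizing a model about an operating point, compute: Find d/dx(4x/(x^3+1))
Quotient rule: (f/g)'=(f'g - fg')/g²
f=4x, f'=4
g=x^3+1, g'=3x^2

Answer: (4·(x^3+1)-12x^3)/(x^3+1)²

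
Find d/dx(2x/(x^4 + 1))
Quotient rule: (f/g)'=(f'g - fg')/g²
f=2x, f'=2
g=x^4+1, g'=4x^3

Answer: (2·(x^4+1)-8x^4)/(x^4+1)²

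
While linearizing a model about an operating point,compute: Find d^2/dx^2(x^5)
Apply power rule 2 times:
d^1: 5x^4
d^2: 20x^3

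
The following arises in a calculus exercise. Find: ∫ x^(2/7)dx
Power rule: ∫ x^(2/7) dx=x^(9/7)/(9/7) + C

Answer: (7/9)·x^(9/7) + C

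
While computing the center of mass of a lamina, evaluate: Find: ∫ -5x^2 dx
Using power rule: ∫ -5x^2 dx=-5/3 x^3+C=(-5/3)x^3+C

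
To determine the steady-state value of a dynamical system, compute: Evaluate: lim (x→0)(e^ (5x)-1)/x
L'Hôpital (0/0): lim 5e^(5x)/1 = 5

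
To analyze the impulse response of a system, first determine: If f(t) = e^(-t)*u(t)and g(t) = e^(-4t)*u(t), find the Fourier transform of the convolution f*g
By the convolution theorem: F{f * g}=F(omega) * G(omega)
F(omega)=1/(1+j * omega), G(omega)=1/(4+j * omega)
F{f * g}=1/((1+j * omega)(4+j * omega))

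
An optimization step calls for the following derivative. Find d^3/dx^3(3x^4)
Apply power rule 3 times:
d^1: 12x^3
d^2: 36x^2
d^3: 72x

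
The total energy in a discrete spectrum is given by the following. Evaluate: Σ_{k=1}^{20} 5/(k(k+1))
Partial fractions: 5/(k(k+1))=5/k - 5/(k+1)
Telescoping sum: 5(1-1/21)=5·20/21

Answer: 100/21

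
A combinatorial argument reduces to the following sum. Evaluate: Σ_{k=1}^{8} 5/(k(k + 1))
Partial fractions: 5/(k(k+1)) = 5/k - 5/(k+1)
Telescoping sum: 5(1-1/9) = 5·8/9

Answer: 40/9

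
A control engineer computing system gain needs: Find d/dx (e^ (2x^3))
Chain rule: d/dx[e^u] = e^u · u' where u = 2x^3
u' = 6x^2

Answer: 6x^2·e^(2x^3)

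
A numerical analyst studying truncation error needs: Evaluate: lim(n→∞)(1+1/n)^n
This is the definition of e^1: lim(1+1/n)^n = e^1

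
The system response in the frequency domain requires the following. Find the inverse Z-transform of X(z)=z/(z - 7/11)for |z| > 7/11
Standard pair: z/(z-a) <-> a^n * u[n] for causal signals
With a = 7/11: x[n] = (7/11)^n * u[n]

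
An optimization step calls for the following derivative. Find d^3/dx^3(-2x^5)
Apply power rule 3 times:
d^1: -10x^4
d^2: -40x^3
d^3: -120x^2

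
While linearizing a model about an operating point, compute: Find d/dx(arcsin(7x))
d/dx[arcsin(u)]=u'/√(1-u²), u=7x, u'=7

Answer: 7/√(1-49x²)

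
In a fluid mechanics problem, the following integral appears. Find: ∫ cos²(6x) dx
Using identity cos²(u) = (1 + cos(2u))/2:
∫ (1 + cos(12x))/2 dx = x/2 + sin(12x)/24 + C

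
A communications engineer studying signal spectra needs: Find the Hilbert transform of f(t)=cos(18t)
The Hilbert transform shifts each frequency component by -pi/2.
H{cos(wt)} = sin(wt)
With w = 18: H{cos(18t)} = sin(18t)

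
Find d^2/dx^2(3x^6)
Apply power rule 2 times:
d^1: 18x^5
d^2: 90x^4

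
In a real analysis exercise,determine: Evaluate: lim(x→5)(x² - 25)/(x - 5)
Factor: (x² - 25)=(x-5)(x + 5)
Cancel (x-5): lim(x→5) (x + 5)=10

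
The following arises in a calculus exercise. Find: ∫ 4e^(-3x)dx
Since d/dx[e^(-3x)] = -3e^(-3x), we get -4/3 e^(-3x) + C

Answer: (-4/3)e^(-3x) + C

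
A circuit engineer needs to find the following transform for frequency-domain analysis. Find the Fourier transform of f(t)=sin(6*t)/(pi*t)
sin(W * t)/(pi * t)=(W/pi) * sinc(W * t/pi) is the impulse response of the ideal low-pass filter with cutoff W (here W=6).
Its Fourier transform is a rectangular function:
F(omega)=1 for |omega| < 6, 0 otherwise

Answer: rect(omega/12) [i.e., 1 for |omega| < 6, 0 otherwise]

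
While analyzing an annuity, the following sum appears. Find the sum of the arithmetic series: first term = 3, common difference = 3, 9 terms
Last term: a_n=3+(9-1)·3=27
Sum=n(a_1+a_n)/2=9(3+27)/2=135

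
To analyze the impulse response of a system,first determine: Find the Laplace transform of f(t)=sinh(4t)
L{sinh(at)} = a/(s²-a²)
L{sinh(4t)} = 4/(s²-16)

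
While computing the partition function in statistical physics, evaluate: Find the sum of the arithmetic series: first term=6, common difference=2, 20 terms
Last term: a_n=6 + (20 - 1)·2=44
Sum=n(a_1 + a_n)/2=20(6 + 44)/2=500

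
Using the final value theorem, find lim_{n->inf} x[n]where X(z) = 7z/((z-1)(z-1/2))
Final value theorem: lim x[n] = lim_{z->1} (z-1)*X(z)
(z-1)*X(z) = 7z/(z-1/2)
As z->1: 7/(1 - 1/2) = 7/(1/2) = 14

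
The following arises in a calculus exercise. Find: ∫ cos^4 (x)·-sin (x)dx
Let u=cos(x), du=-sin(x) dx
∫ u^4 du=u^5/5 + C

Answer: cos^5(x)/5 + C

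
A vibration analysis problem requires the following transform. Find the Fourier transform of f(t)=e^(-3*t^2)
The Fourier transform of a Gaussian e^(-a*t^2) is sqrt(pi/a)*e^(-omega^2/(4a)).
With a=3: F(omega)=sqrt(pi/3)*e^(-omega^2/12)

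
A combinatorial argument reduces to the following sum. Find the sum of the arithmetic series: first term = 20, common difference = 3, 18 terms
Last term: a_n=20 + (18 - 1)·3=71
Sum=n(a_1 + a_n)/2=18(20 + 71)/2=819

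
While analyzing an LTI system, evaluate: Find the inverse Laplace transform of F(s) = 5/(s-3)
L^(-1){5/(s-a)} = c·e^(at)
Here a = 3, c = 5

Answer: 5e^(3t)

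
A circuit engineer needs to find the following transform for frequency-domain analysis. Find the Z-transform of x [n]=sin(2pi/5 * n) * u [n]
Z{sin(w0 * n) * u[n]} = z * sin(w0)/(z^2 - 2z * cos(w0) + 1)
With w0 = 2pi/5: X(z) = z * sin(2pi/5)/(z^2 - 2z * cos(2pi/5) + 1)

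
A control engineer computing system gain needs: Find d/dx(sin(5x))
Chain rule: d/dx[sin(u)] = cos(u)·u' where u = 5x
u' = 5

Answer: 5·cos(5x)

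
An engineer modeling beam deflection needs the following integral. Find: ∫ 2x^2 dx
Using power rule: ∫ 2x^2 dx = 2/3 x^3+C = (2/3)x^3+C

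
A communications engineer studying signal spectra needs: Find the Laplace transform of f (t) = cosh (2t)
L{cosh(at)} = s/(s²-a²)
L{cosh(2t)} = s/(s²-4)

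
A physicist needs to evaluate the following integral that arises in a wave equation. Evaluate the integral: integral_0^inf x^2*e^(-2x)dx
This is a Gamma integral. Substitute u=2x (du=2 dx):
integral_0^inf x^2*e^(-2x) dx=(1/2^3) integral_0^inf u^2*e^(-u) du
=Gamma(3)/2^3=2!/2^3=2/8

Answer: 1/4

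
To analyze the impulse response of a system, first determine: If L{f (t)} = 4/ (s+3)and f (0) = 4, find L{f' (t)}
L{f'(t)}=s·F(s) - f(0)=4s/(s + 3) - 4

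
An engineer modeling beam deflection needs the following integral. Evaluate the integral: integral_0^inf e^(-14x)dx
integral_0^inf e^(-14x) dx = [-1/14*e^(-14x)]_0^inf
= 0 - (-1/14) = 1/14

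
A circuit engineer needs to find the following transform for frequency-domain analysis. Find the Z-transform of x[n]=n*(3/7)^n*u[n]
Using the property Z{n * a^n * u[n]} = az/(z-a)^2
With a = 3/7: X(z) = (3/7)z/(z - 3/7)^2, |z| > 3/7

Answer: (3/7)z/(z - 3/7)^2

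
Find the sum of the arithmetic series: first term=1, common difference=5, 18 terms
Last term: a_n=1 + (18 - 1)·5=86
Sum=n(a_1 + a_n)/2=18(1 + 86)/2=783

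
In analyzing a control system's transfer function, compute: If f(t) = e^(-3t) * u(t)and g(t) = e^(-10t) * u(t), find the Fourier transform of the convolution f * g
By the convolution theorem: F{f * g}=F(omega) * G(omega)
F(omega)=1/(3 + j * omega), G(omega)=1/(10 + j * omega)
F{f * g}=1/((3 + j * omega)(10 + j * omega))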